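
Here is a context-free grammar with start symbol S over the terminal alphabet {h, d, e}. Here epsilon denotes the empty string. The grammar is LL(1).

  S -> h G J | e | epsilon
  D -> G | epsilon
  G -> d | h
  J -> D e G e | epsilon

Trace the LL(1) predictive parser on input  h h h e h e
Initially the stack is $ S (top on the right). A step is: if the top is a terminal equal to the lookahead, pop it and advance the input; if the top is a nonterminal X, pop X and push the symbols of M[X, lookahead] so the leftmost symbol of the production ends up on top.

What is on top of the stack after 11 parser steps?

      Stack      Input          Action
   1  $ S        h h h e h e $  expand S -> h G J
   2  $ J G h    h h h e h e $  match h
   3  $ J G      h h e h e $    expand G -> h
   4  $ J h      h h e h e $    match h
   5  $ J        h e h e $      expand J -> D e G e
   6  $ e G e D  h e h e $      expand D -> G
   7  $ e G e G  h e h e $      expand G -> h
   8  $ e G e h  h e h e $      match h
   9  $ e G e    e h e $        match e
  10  $ e G      h e $          expand G -> h
  11  $ e h      h e $          match h
Stack after step 11: $ e (top = e).

e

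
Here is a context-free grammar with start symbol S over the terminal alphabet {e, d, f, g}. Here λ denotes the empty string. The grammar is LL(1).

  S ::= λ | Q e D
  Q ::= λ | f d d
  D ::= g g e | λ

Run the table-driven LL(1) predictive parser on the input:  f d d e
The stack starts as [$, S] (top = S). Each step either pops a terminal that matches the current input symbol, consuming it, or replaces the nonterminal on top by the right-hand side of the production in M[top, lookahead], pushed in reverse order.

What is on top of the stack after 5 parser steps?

step 1: stack=$ S  input=f d d e $  — expand S ::= Q e D
step 2: stack=$ D e Q  input=f d d e $  — expand Q ::= f d d
step 3: stack=$ D e d d f  input=f d d e $  — match f
step 4: stack=$ D e d d  input=d d e $  — match d
step 5: stack=$ D e d  input=d e $  — match d
Stack after step 5: $ D e (top = e).

e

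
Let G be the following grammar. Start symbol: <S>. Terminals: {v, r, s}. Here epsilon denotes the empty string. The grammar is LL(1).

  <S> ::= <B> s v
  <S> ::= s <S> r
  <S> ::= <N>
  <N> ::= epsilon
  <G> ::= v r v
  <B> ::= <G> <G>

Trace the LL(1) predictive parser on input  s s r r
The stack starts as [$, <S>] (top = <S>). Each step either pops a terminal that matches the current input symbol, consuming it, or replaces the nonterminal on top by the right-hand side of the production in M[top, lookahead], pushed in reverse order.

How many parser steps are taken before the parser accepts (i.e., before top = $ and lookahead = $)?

8

     Stack        Input      Action
  1  $ <S>        s s r r $  expand <S> ::= s <S> r
  2  $ r <S> s    s s r r $  match s
  3  $ r <S>      s r r $    expand <S> ::= s <S> r
  4  $ r r <S> s  s r r $    match s
  5  $ r r <S>    r r $      expand <S> ::= <N>
  6  $ r r <N>    r r $      expand <N> ::= epsilon
  7  $ r r        r r $      match r
  8  $ r          r $        match r
Accept reached after 8 steps.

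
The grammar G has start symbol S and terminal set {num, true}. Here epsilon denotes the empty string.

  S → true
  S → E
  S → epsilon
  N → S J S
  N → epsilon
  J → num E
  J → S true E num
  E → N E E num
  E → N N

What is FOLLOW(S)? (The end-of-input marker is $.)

{$, num, true}

FIRST(S) = {epsilon, num, true}  (via E)
FIRST(J) = {num, true}  (via S true E num)
FIRST(N) = {epsilon, num, true}  (via S J S)
FIRST(E) = {epsilon, num, true}  (via N E E num, N N)
FOLLOW(S) includes $ since S is the start symbol.
FOLLOW(S): in N→S J S (occurrence 1), S is followed by J S with FIRST {num, true}; in N→S J S (occurrence 2), the suffix after S is empty, so FOLLOW(S) ⊇ FOLLOW(N) = {$, num, true}; in J→S true E num, S is followed by true E num with FIRST {true}. Thus FOLLOW(S) = {$, num, true}.
FOLLOW(N): in E→N E E num, N is followed by E E num with FIRST {num, true}; in E→N N (occurrence 1), N is followed by N with FIRST {epsilon, num, true}; in E→N N (occurrence 1), the suffix after N is nullable, so FOLLOW(N) ⊇ FOLLOW(E) = {$, num, true}; in E→N N (occurrence 2), the suffix after N is empty, so FOLLOW(N) ⊇ FOLLOW(E) = {$, num, true}. Thus FOLLOW(N) = {$, num, true}.
FOLLOW(J): in N→S J S, J is followed by S with FIRST {epsilon, num, true}; in N→S J S, the suffix after J is nullable, so FOLLOW(J) ⊇ FOLLOW(N) = {$, num, true}. Thus FOLLOW(J) = {$, num, true}.
FOLLOW(E): in S→E, the suffix after E is empty, so FOLLOW(E) ⊇ FOLLOW(S) = {$, num, true}; in J→num E, the suffix after E is empty, so FOLLOW(E) ⊇ FOLLOW(J) = {$, num, true}; in J→S true E num, E is followed by num with FIRST {num}; in E→N E E num (occurrence 1), E is followed by E num with FIRST {num, true}; in E→N E E num (occurrence 2), E is followed by num with FIRST {num}. Thus FOLLOW(E) = {$, num, true}.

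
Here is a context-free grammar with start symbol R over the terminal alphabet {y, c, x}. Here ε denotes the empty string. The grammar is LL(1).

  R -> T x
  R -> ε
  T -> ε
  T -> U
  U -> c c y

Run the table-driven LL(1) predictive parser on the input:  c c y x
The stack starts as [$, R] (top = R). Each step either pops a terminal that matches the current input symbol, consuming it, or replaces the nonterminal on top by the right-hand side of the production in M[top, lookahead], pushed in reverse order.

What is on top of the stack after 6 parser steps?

x

     Stack      Input      Action
  1  $ R        c c y x $  expand R -> T x
  2  $ x T      c c y x $  expand T -> U
  3  $ x U      c c y x $  expand U -> c c y
  4  $ x y c c  c c y x $  match c
  5  $ x y c    c y x $    match c
  6  $ x y      y x $      match y
Stack after step 6: $ x (top = x).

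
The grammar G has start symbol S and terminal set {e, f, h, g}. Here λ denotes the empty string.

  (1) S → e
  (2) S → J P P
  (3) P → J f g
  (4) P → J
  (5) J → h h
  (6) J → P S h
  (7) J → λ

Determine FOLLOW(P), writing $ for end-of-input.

{$, e, f, h}

FIRST(S): from S→e we get {e}; from S→J P P we get {λ, e, f, h}. So FIRST(S) = {λ, e, f, h}.
FIRST(P): from P→J f g we get {e, f, h}; from P→J we get {λ, e, f, h}. So FIRST(P) = {λ, e, f, h}.
FIRST(J): from J→h h we get {h}; from J→P S h we get {e, f, h}; from J→λ we get {λ}. So FIRST(J) = {λ, e, f, h}.
FOLLOW(S) includes $ since S is the start symbol.
FOLLOW(S): in J→P S h, S is followed by h with FIRST {h}. Thus FOLLOW(S) = {$, h}.
FOLLOW(P): in S→J P P (occurrence 1), P is followed by P with FIRST {λ, e, f, h}; in S→J P P (occurrence 1), the suffix after P is nullable, so FOLLOW(P) ⊇ FOLLOW(S) = {$, h}; in S→J P P (occurrence 2), the suffix after P is empty, so FOLLOW(P) ⊇ FOLLOW(S) = {$, h}; in J→P S h, P is followed by S h with FIRST {e, f, h}. Thus FOLLOW(P) = {$, e, f, h}.
FOLLOW(J): in S→J P P, J is followed by P P with FIRST {λ, e, f, h}; in S→J P P, the suffix after J is nullable, so FOLLOW(J) ⊇ FOLLOW(S) = {$, h}; in P→J f g, J is followed by f g with FIRST {f}; in P→J, the suffix after J is empty, so FOLLOW(J) ⊇ FOLLOW(P) = {$, e, f, h}. Thus FOLLOW(J) = {$, e, f, h}.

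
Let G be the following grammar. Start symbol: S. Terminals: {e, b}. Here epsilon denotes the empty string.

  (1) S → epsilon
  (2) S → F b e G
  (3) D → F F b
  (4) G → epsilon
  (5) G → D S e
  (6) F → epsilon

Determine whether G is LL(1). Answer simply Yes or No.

Yes

FIRST(S) = {epsilon, b}
FIRST(D) = {b}
FIRST(G) = {epsilon, b}
FIRST(F) = {epsilon}
FOLLOW(S) = {$, e}
FOLLOW(D) = {b, e}
FOLLOW(G) = {$, e}
FOLLOW(F) = {b}
Each cell of M receives at most one production.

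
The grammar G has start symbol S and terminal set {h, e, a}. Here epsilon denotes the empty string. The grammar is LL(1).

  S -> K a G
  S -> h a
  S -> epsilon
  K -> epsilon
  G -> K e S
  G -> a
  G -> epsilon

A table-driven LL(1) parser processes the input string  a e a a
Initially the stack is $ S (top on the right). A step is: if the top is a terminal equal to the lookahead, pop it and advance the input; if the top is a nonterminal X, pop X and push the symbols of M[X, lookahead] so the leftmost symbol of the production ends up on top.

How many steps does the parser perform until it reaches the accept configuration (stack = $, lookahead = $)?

11

      Stack    Input      Action
   1  $ S      a e a a $  expand S -> K a G
   2  $ G a K  a e a a $  expand K -> epsilon
   3  $ G a    a e a a $  match a
   4  $ G      e a a $    expand G -> K e S
   5  $ S e K  e a a $    expand K -> epsilon
   6  $ S e    e a a $    match e
   7  $ S      a a $      expand S -> K a G
   8  $ G a K  a a $      expand K -> epsilon
   9  $ G a    a a $      match a
  10  $ G      a $        expand G -> a
  11  $ a      a $        match a
Accept reached after 11 steps.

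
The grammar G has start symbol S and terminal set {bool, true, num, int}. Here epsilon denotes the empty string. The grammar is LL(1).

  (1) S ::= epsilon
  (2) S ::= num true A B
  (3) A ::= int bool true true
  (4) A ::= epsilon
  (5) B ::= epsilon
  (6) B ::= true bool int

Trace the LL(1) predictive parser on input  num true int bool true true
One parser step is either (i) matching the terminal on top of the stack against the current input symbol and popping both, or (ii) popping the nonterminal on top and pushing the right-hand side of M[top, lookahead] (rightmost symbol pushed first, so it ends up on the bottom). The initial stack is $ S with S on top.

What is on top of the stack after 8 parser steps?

B

     Stack                   Input                          Action
  1  $ S                     num true int bool true true $  expand S ::= num true A B
  2  $ B A true num          num true int bool true true $  match num
  3  $ B A true              true int bool true true $      match true
  4  $ B A                   int bool true true $           expand A ::= int bool true true
  5  $ B true true bool int  int bool true true $           match int
  6  $ B true true bool      bool true true $               match bool
  7  $ B true true           true true $                    match true
  8  $ B true                true $                         match true
Stack after step 8: $ B (top = B).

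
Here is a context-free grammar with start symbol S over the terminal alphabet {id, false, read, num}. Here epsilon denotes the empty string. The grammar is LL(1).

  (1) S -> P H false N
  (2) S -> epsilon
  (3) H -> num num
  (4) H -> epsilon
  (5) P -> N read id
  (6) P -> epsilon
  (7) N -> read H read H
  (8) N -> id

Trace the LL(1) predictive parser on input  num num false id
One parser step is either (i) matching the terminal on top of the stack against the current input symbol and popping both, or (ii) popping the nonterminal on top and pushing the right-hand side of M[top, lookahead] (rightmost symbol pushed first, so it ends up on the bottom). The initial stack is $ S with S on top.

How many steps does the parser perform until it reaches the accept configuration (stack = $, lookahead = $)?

8

step 1: stack=$ S  input=num num false id $  — expand S -> P H false N
step 2: stack=$ N false H P  input=num num false id $  — expand P -> epsilon
step 3: stack=$ N false H  input=num num false id $  — expand H -> num num
step 4: stack=$ N false num num  input=num num false id $  — match num
step 5: stack=$ N false num  input=num false id $  — match num
step 6: stack=$ N false  input=false id $  — match false
step 7: stack=$ N  input=id $  — expand N -> id
step 8: stack=$ id  input=id $  — match id
Accept reached after 8 steps.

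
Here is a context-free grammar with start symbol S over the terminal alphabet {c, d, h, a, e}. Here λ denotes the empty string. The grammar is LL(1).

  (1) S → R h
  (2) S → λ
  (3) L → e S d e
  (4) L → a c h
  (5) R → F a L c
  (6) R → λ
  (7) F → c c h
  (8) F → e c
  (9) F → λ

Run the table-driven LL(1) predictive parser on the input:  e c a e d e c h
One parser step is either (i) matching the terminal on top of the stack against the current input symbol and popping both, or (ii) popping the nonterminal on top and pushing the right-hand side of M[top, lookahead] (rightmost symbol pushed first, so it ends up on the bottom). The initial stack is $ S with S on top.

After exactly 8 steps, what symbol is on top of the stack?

S

step 1: stack=$ S  input=e c a e d e c h $  — expand S → R h
step 2: stack=$ h R  input=e c a e d e c h $  — expand R → F a L c
step 3: stack=$ h c L a F  input=e c a e d e c h $  — expand F → e c
step 4: stack=$ h c L a c e  input=e c a e d e c h $  — match e
step 5: stack=$ h c L a c  input=c a e d e c h $  — match c
step 6: stack=$ h c L a  input=a e d e c h $  — match a
step 7: stack=$ h c L  input=e d e c h $  — expand L → e S d e
step 8: stack=$ h c e d S e  input=e d e c h $  — match e
Stack after step 8: $ h c e d S (top = S).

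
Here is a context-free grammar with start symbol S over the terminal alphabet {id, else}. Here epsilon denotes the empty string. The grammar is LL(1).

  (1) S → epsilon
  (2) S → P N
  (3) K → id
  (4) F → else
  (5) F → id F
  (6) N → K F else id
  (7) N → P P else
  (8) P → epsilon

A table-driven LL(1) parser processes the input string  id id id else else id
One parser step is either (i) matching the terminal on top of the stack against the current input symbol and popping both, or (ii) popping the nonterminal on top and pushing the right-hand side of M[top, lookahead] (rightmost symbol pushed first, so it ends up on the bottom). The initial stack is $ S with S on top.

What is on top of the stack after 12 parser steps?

id

step 1: stack=$ S  input=id id id else else id $  — expand S → P N
step 2: stack=$ N P  input=id id id else else id $  — expand P → epsilon
step 3: stack=$ N  input=id id id else else id $  — expand N → K F else id
step 4: stack=$ id else F K  input=id id id else else id $  — expand K → id
step 5: stack=$ id else F id  input=id id id else else id $  — match id
step 6: stack=$ id else F  input=id id else else id $  — expand F → id F
step 7: stack=$ id else F id  input=id id else else id $  — match id
step 8: stack=$ id else F  input=id else else id $  — expand F → id F
step 9: stack=$ id else F id  input=id else else id $  — match id
step 10: stack=$ id else F  input=else else id $  — expand F → else
step 11: stack=$ id else else  input=else else id $  — match else
step 12: stack=$ id else  input=else id $  — match else
Stack after step 12: $ id (top = id).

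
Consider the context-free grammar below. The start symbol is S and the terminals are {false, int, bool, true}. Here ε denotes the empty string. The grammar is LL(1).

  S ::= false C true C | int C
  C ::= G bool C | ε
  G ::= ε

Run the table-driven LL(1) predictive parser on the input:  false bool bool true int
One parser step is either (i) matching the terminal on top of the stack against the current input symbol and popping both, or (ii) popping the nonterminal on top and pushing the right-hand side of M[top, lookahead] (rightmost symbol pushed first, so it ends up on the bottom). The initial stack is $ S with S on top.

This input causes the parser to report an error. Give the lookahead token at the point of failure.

int

step 1: stack=$ S  input=false bool bool true int $  — expand S ::= false C true C
step 2: stack=$ C true C false  input=false bool bool true int $  — match false
step 3: stack=$ C true C  input=bool bool true int $  — expand C ::= G bool C
step 4: stack=$ C true C bool G  input=bool bool true int $  — expand G ::= ε
step 5: stack=$ C true C bool  input=bool bool true int $  — match bool
step 6: stack=$ C true C  input=bool true int $  — expand C ::= G bool C
step 7: stack=$ C true C bool G  input=bool true int $  — expand G ::= ε
step 8: stack=$ C true C bool  input=bool true int $  — match bool
step 9: stack=$ C true C  input=true int $  — expand C ::= ε
step 10: stack=$ C true  input=true int $  — match true
step 11: stack=$ C  input=int $  — error: M[C, int] is empty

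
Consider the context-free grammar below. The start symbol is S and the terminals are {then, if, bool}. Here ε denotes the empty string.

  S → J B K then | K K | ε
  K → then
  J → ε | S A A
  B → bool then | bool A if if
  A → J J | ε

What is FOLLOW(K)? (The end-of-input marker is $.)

{$, bool, if, then}

FIRST(K): from K→then we get {then}. So FIRST(K) = {then}.
FIRST(B): from B→bool then we get {bool}; from B→bool A if if we get {bool}. So FIRST(B) = {bool}.
FIRST(S): from S→J B K then we get {bool, then}; from S→K K we get {then}; from S→ε we get {ε}. So FIRST(S) = {ε, bool, then}.
FIRST(J): from J→ε we get {ε}; from J→S A A we get {ε, bool, then}. So FIRST(J) = {ε, bool, then}.
FIRST(A): from A→J J we get {ε, bool, then}; from A→ε we get {ε}. So FIRST(A) = {ε, bool, then}.
FOLLOW(S) includes $ since S is the start symbol.
FOLLOW(B): in S→J B K then, B is followed by K then with FIRST {then}. Thus FOLLOW(B) = {then}.
FOLLOW(S): in J→S A A, S is followed by A A with FIRST {ε, bool, then}; in J→S A A, the suffix after S is nullable, so FOLLOW(S) ⊇ FOLLOW(J) = {bool, if, then}. Thus FOLLOW(S) = {$, bool, if, then}.
FOLLOW(K): in S→J B K then, K is followed by then with FIRST {then}; in S→K K (occurrence 1), K is followed by K with FIRST {then}; in S→K K (occurrence 2), the suffix after K is empty, so FOLLOW(K) ⊇ FOLLOW(S) = {$, bool, if, then}. Thus FOLLOW(K) = {$, bool, if, then}.
FOLLOW(J): in S→J B K then, J is followed by B K then with FIRST {bool}; in A→J J (occurrence 1), J is followed by J with FIRST {ε, bool, then}; in A→J J (occurrence 1), the suffix after J is nullable, so FOLLOW(J) ⊇ FOLLOW(A) = {bool, if, then}; in A→J J (occurrence 2), the suffix after J is empty, so FOLLOW(J) ⊇ FOLLOW(A) = {bool, if, then}. Thus FOLLOW(J) = {bool, if, then}.
FOLLOW(A): in J→S A A (occurrence 1), A is followed by A with FIRST {ε, bool, then}; in J→S A A (occurrence 1), the suffix after A is nullable, so FOLLOW(A) ⊇ FOLLOW(J) = {bool, if, then}; in J→S A A (occurrence 2), the suffix after A is empty, so FOLLOW(A) ⊇ FOLLOW(J) = {bool, if, then}; in B→bool A if if, A is followed by if if with FIRST {if}. Thus FOLLOW(A) = {bool, if, then}.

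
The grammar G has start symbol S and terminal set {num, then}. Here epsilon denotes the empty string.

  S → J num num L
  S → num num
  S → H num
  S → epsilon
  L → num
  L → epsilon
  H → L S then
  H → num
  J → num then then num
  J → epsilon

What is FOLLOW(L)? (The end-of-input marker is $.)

{$, num, then}

FIRST(L) = {epsilon, num}
FIRST(J) = {epsilon, num}
FIRST(S) = {epsilon, num, then}  (via J num num L, H num)
FIRST(H) = {num, then}  (via L S then)
FOLLOW(S) includes $ since S is the start symbol.
FOLLOW(S): in H→L S then, S is followed by then with FIRST {then}. Thus FOLLOW(S) = {$, then}.
FOLLOW(L): in S→J num num L, the suffix after L is empty, so FOLLOW(L) ⊇ FOLLOW(S) = {$, then}; in H→L S then, L is followed by S then with FIRST {num, then}. Thus FOLLOW(L) = {$, num, then}.
FOLLOW(H): in S→H num, H is followed by num with FIRST {num}. Thus FOLLOW(H) = {num}.
FOLLOW(J): in S→J num num L, J is followed by num num L with FIRST {num}. Thus FOLLOW(J) = {num}.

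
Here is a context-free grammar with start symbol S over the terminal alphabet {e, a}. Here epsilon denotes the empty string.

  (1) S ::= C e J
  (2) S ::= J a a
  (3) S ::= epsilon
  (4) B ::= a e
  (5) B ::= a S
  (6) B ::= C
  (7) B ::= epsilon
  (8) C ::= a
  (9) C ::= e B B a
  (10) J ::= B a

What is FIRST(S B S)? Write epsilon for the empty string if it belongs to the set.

FIRST(C) = {a, e}
FIRST(B) = {epsilon, a, e}  (via C)
FIRST(J) = {a, e}  (via B a)
FIRST(S) = {epsilon, a, e}  (via C e J, J a a)
FIRST(S B S): take FIRST of each symbol in turn, carrying on past any symbol whose FIRST contains epsilon; result {epsilon, a, e}.

{epsilon, a, e}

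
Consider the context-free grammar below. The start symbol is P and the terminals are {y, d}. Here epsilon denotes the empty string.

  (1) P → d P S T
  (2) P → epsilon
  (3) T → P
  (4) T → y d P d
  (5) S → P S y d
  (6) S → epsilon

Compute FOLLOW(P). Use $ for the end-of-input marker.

FIRST(P): from P→d P S T we get {d}; from P→epsilon we get {epsilon}. So FIRST(P) = {epsilon, d}.
FIRST(T): from T→P we get {epsilon, d}; from T→y d P d we get {y}. So FIRST(T) = {epsilon, d, y}.
FIRST(S): from S→P S y d we get {d, y}; from S→epsilon we get {epsilon}. So FIRST(S) = {epsilon, d, y}.
FOLLOW(P) includes $ since P is the start symbol.
FOLLOW(P): in P→d P S T, P is followed by S T with FIRST {epsilon, d, y}; in P→d P S T, the suffix after P is nullable (adds nothing new); in T→P, the suffix after P is empty, so FOLLOW(P) ⊇ FOLLOW(T) = {$, d, y}; in T→y d P d, P is followed by d with FIRST {d}; in S→P S y d, P is followed by S y d with FIRST {d, y}. Thus FOLLOW(P) = {$, d, y}.
FOLLOW(T): in P→d P S T, the suffix after T is empty, so FOLLOW(T) ⊇ FOLLOW(P) = {$, d, y}. Thus FOLLOW(T) = {$, d, y}.
FOLLOW(S): in P→d P S T, S is followed by T with FIRST {epsilon, d, y}; in P→d P S T, the suffix after S is nullable, so FOLLOW(S) ⊇ FOLLOW(P) = {$, d, y}; in S→P S y d, S is followed by y d with FIRST {y}. Thus FOLLOW(S) = {$, d, y}.

{$, d, y}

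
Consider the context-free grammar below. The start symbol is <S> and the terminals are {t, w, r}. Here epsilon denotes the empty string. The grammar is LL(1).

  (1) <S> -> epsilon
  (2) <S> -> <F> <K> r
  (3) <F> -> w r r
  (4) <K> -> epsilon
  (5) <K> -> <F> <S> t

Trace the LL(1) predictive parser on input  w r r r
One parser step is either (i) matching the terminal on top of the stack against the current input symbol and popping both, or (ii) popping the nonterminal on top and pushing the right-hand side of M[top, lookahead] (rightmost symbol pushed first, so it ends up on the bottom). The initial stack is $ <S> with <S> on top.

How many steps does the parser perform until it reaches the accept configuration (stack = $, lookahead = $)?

     Stack          Input      Action
  1  $ <S>          w r r r $  expand <S> -> <F> <K> r
  2  $ r <K> <F>    w r r r $  expand <F> -> w r r
  3  $ r <K> r r w  w r r r $  match w
  4  $ r <K> r r    r r r $    match r
  5  $ r <K> r      r r $      match r
  6  $ r <K>        r $        expand <K> -> epsilon
  7  $ r            r $        match r
Accept reached after 7 steps.

7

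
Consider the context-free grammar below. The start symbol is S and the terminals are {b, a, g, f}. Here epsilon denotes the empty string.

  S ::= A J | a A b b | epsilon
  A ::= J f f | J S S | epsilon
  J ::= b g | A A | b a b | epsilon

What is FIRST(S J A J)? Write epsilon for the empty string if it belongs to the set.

FIRST(S): from S::=A J we get {epsilon, a, b, f}; from S::=a A b b we get {a}; from S::=epsilon we get {epsilon}. So FIRST(S) = {epsilon, a, b, f}.
FIRST(A): from A::=J f f we get {a, b, f}; from A::=J S S we get {epsilon, a, b, f}; from A::=epsilon we get {epsilon}. So FIRST(A) = {epsilon, a, b, f}.
FIRST(J): from J::=b g we get {b}; from J::=A A we get {epsilon, a, b, f}; from J::=b a b we get {b}; from J::=epsilon we get {epsilon}. So FIRST(J) = {epsilon, a, b, f}.
FIRST(S J A J): take FIRST of each symbol in turn, carrying on past any symbol whose FIRST contains epsilon; result {epsilon, a, b, f}.

{epsilon, a, b, f}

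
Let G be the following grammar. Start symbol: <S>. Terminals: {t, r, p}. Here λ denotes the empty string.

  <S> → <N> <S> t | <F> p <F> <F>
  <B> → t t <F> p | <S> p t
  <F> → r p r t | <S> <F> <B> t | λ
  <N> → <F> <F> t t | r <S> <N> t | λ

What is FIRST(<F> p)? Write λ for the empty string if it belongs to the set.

{p, r, t}

FIRST(<S>): from <S>→<N> <S> t we get {p, r, t}; from <S>→<F> p <F> <F> we get {p, r, t}. So FIRST(<S>) = {p, r, t}.
FIRST(<B>): from <B>→t t <F> p we get {t}; from <B>→<S> p t we get {p, r, t}. So FIRST(<B>) = {p, r, t}.
FIRST(<F>): from <F>→r p r t we get {r}; from <F>→<S> <F> <B> t we get {p, r, t}; from <F>→λ we get {λ}. So FIRST(<F>) = {λ, p, r, t}.
FIRST(<N>): from <N>→<F> <F> t t we get {p, r, t}; from <N>→r <S> <N> t we get {r}; from <N>→λ we get {λ}. So FIRST(<N>) = {λ, p, r, t}.
FIRST(<F> p): take FIRST of each symbol in turn, carrying on past any symbol whose FIRST contains λ; result {p, r, t}.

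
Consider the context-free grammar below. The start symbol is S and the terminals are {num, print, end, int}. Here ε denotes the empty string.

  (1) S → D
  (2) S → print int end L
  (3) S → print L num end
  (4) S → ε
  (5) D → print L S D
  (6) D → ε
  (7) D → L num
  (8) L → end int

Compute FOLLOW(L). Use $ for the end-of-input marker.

FIRST(L): from L→end int we get {end}. So FIRST(L) = {end}.
FIRST(D): from D→print L S D we get {print}; from D→ε we get {ε}; from D→L num we get {end}. So FIRST(D) = {ε, end, print}.
FIRST(S): from S→D we get {ε, end, print}; from S→print int end L we get {print}; from S→print L num end we get {print}; from S→ε we get {ε}. So FIRST(S) = {ε, end, print}.
FOLLOW(S) includes $ since S is the start symbol.
FOLLOW(S): in D→print L S D, S is followed by D with FIRST {ε, end, print}; in D→print L S D, the suffix after S is nullable, so FOLLOW(S) ⊇ FOLLOW(D) = {$, end, print}. Thus FOLLOW(S) = {$, end, print}.
FOLLOW(D): in S→D, the suffix after D is empty, so FOLLOW(D) ⊇ FOLLOW(S) = {$, end, print}; in D→print L S D, the suffix after D is empty (adds nothing new). Thus FOLLOW(D) = {$, end, print}.
FOLLOW(L): in S→print int end L, the suffix after L is empty, so FOLLOW(L) ⊇ FOLLOW(S) = {$, end, print}; in S→print L num end, L is followed by num end with FIRST {num}; in D→print L S D, L is followed by S D with FIRST {ε, end, print}; in D→print L S D, the suffix after L is nullable, so FOLLOW(L) ⊇ FOLLOW(D) = {$, end, print}; in D→L num, L is followed by num with FIRST {num}. Thus FOLLOW(L) = {$, end, num, print}.

{$, end, num, print}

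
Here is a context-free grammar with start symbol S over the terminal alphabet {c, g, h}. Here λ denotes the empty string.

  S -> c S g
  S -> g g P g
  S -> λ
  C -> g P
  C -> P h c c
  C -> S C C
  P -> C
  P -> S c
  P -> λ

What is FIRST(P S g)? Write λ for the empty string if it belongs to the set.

FIRST(S) = {λ, c, g}
FIRST(C) = {c, g, h}  (via P h c c, S C C)
FIRST(P) = {λ, c, g, h}  (via C, S c)
FIRST(P S g): take FIRST of each symbol in turn, carrying on past any symbol whose FIRST contains λ; result {c, g, h}.

{c, g, h}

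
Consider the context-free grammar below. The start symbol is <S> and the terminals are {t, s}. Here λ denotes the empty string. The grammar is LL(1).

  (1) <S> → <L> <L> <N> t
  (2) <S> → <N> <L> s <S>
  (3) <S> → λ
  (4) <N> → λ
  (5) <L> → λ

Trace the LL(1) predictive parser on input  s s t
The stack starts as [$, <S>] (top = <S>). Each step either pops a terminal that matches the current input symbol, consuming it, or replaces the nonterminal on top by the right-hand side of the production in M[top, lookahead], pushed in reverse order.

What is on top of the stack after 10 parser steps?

      Stack            Input    Action
   1  $ <S>            s s t $  expand <S> → <N> <L> s <S>
   2  $ <S> s <L> <N>  s s t $  expand <N> → λ
   3  $ <S> s <L>      s s t $  expand <L> → λ
   4  $ <S> s          s s t $  match s
   5  $ <S>            s t $    expand <S> → <N> <L> s <S>
   6  $ <S> s <L> <N>  s t $    expand <N> → λ
   7  $ <S> s <L>      s t $    expand <L> → λ
   8  $ <S> s          s t $    match s
   9  $ <S>            t $      expand <S> → <L> <L> <N> t
  10  $ t <N> <L> <L>  t $      expand <L> → λ
Stack after step 10: $ t <N> <L> (top = <L>).

<L>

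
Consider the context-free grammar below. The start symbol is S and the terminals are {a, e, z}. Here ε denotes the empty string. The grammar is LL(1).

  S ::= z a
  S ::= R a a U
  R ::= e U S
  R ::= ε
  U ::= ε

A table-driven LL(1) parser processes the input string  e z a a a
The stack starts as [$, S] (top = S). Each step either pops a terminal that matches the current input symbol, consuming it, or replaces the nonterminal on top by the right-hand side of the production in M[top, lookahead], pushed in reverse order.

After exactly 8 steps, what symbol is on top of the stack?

a

step 1: stack=$ S  input=e z a a a $  — expand S ::= R a a U
step 2: stack=$ U a a R  input=e z a a a $  — expand R ::= e U S
step 3: stack=$ U a a S U e  input=e z a a a $  — match e
step 4: stack=$ U a a S U  input=z a a a $  — expand U ::= ε
step 5: stack=$ U a a S  input=z a a a $  — expand S ::= z a
step 6: stack=$ U a a a z  input=z a a a $  — match z
step 7: stack=$ U a a a  input=a a a $  — match a
step 8: stack=$ U a a  input=a a $  — match a
Stack after step 8: $ U a (top = a).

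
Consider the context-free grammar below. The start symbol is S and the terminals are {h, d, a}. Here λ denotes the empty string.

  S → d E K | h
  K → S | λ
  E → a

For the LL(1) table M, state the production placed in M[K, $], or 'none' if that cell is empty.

FIRST(S) = {d, h}
FIRST(E) = {a}
FIRST(K) = {λ, d, h}  (via S)
FOLLOW(S) includes $ since S is the start symbol.
FOLLOW(S): in K→S, the suffix after S is empty, so FOLLOW(S) ⊇ FOLLOW(K) = {$}. Thus FOLLOW(S) = {$}.
FOLLOW(K): in S→d E K, the suffix after K is empty, so FOLLOW(K) ⊇ FOLLOW(S) = {$}. Thus FOLLOW(K) = {$}.
For K → S: FIRST(S) = {d, h}, so it goes in M[K, t] for t ∈ {d, h}.
For K → λ: FIRST(λ) = {λ}, so it goes in M[K, t] for t ∈ {}; since λ ∈ FIRST, also for every t ∈ FOLLOW(K) = {$}.

K → λ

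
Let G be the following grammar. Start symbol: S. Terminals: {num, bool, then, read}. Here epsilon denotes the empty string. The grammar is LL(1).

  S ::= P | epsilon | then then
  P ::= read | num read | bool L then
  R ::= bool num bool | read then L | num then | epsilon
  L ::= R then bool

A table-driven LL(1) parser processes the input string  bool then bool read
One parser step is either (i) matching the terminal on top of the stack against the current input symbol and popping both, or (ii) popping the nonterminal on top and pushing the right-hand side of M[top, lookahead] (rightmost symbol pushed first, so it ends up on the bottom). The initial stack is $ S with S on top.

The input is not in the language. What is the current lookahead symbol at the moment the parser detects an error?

read

step 1: stack=$ S  input=bool then bool read $  — expand S ::= P
step 2: stack=$ P  input=bool then bool read $  — expand P ::= bool L then
step 3: stack=$ then L bool  input=bool then bool read $  — match bool
step 4: stack=$ then L  input=then bool read $  — expand L ::= R then bool
step 5: stack=$ then bool then R  input=then bool read $  — expand R ::= epsilon
step 6: stack=$ then bool then  input=then bool read $  — match then
step 7: stack=$ then bool  input=bool read $  — match bool
step 8: stack=$ then  input=read $  — error: top is terminal then but lookahead is read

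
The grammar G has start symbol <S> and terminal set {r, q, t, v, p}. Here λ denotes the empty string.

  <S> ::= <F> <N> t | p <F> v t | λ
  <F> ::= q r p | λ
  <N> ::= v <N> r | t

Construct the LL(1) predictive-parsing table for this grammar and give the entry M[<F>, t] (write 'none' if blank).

<F> ::= λ

FIRST(<F>) = {λ, q}
FIRST(<N>) = {t, v}
FIRST(<S>) = {λ, p, q, t, v}  (via <F> <N> t)
FOLLOW(<S>) includes $ since <S> is the start symbol.
FOLLOW(<F>): in <S>::=<F> <N> t, <F> is followed by <N> t with FIRST {t, v}; in <S>::=p <F> v t, <F> is followed by v t with FIRST {v}. Thus FOLLOW(<F>) = {t, v}.
For <F> ::= q r p: FIRST(q r p) = {q}, so it goes in M[<F>, t] for t ∈ {q}.
For <F> ::= λ: FIRST(λ) = {λ}, so it goes in M[<F>, t] for t ∈ {}; since λ ∈ FIRST, also for every t ∈ FOLLOW(<F>) = {t, v}.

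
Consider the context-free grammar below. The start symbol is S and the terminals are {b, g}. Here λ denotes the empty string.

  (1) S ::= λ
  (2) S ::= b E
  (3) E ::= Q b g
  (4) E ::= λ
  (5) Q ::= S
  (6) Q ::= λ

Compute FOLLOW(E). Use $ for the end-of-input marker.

{$, b}

FIRST(S): from S::=λ we get {λ}; from S::=b E we get {b}. So FIRST(S) = {λ, b}.
FIRST(Q): from Q::=S we get {λ, b}; from Q::=λ we get {λ}. So FIRST(Q) = {λ, b}.
FIRST(E): from E::=Q b g we get {b}; from E::=λ we get {λ}. So FIRST(E) = {λ, b}.
FOLLOW(S) includes $ since S is the start symbol.
FOLLOW(Q): in E::=Q b g, Q is followed by b g with FIRST {b}. Thus FOLLOW(Q) = {b}.
FOLLOW(S): in Q::=S, the suffix after S is empty, so FOLLOW(S) ⊇ FOLLOW(Q) = {b}. Thus FOLLOW(S) = {$, b}.
FOLLOW(E): in S::=b E, the suffix after E is empty, so FOLLOW(E) ⊇ FOLLOW(S) = {$, b}. Thus FOLLOW(E) = {$, b}.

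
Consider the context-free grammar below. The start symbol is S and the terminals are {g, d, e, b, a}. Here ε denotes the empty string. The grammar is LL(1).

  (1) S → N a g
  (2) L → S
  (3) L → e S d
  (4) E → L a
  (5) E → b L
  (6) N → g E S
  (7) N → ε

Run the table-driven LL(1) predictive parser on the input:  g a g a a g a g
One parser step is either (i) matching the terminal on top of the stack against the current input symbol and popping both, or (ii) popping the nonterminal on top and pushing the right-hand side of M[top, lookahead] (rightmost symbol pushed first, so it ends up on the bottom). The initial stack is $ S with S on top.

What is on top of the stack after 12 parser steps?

      Stack            Input              Action
   1  $ S              g a g a a g a g $  expand S → N a g
   2  $ g a N          g a g a a g a g $  expand N → g E S
   3  $ g a S E g      g a g a a g a g $  match g
   4  $ g a S E        a g a a g a g $    expand E → L a
   5  $ g a S a L      a g a a g a g $    expand L → S
   6  $ g a S a S      a g a a g a g $    expand S → N a g
   7  $ g a S a g a N  a g a a g a g $    expand N → ε
   8  $ g a S a g a    a g a a g a g $    match a
   9  $ g a S a g      g a a g a g $      match g
  10  $ g a S a        a a g a g $        match a
  11  $ g a S          a g a g $          expand S → N a g
  12  $ g a g a N      a g a g $          expand N → ε
Stack after step 12: $ g a g a (top = a).

a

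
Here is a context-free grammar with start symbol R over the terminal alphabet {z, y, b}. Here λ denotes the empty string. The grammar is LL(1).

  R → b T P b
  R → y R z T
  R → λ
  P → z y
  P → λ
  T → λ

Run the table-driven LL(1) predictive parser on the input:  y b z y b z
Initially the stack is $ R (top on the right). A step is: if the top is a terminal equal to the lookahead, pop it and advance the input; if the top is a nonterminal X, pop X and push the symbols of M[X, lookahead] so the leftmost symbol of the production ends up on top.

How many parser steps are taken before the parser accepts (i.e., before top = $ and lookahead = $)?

11

      Stack          Input          Action
   1  $ R            y b z y b z $  expand R → y R z T
   2  $ T z R y      y b z y b z $  match y
   3  $ T z R        b z y b z $    expand R → b T P b
   4  $ T z b P T b  b z y b z $    match b
   5  $ T z b P T    z y b z $      expand T → λ
   6  $ T z b P      z y b z $      expand P → z y
   7  $ T z b y z    z y b z $      match z
   8  $ T z b y      y b z $        match y
   9  $ T z b        b z $          match b
  10  $ T z          z $            match z
  11  $ T            $              expand T → λ
Accept reached after 11 steps.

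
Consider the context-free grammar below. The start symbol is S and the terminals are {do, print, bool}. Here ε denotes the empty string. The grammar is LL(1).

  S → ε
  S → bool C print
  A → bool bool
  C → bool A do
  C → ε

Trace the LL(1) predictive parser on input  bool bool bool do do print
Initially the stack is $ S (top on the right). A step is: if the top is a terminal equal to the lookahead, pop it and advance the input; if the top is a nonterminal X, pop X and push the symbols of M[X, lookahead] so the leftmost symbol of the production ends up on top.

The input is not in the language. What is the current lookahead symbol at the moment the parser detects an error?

step 1: stack=$ S  input=bool bool bool do do print $  — expand S → bool C print
step 2: stack=$ print C bool  input=bool bool bool do do print $  — match bool
step 3: stack=$ print C  input=bool bool do do print $  — expand C → bool A do
step 4: stack=$ print do A bool  input=bool bool do do print $  — match bool
step 5: stack=$ print do A  input=bool do do print $  — expand A → bool bool
step 6: stack=$ print do bool bool  input=bool do do print $  — match bool
step 7: stack=$ print do bool  input=do do print $  — error: top is terminal bool but lookahead is do

do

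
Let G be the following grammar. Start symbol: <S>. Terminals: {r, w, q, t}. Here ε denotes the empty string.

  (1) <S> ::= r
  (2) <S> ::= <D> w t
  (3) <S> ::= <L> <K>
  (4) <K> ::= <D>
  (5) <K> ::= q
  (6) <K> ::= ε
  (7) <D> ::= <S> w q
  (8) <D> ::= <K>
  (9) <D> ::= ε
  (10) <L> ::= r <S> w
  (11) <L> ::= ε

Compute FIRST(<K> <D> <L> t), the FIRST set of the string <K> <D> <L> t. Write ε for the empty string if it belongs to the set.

FIRST(<L>) = {ε, r}
FIRST(<S>) = {ε, q, r, w}  (via <D> w t, <L> <K>)
FIRST(<K>) = {ε, q, r, w}  (via <D>)
FIRST(<D>) = {ε, q, r, w}  (via <S> w q, <K>)
FIRST(<K> <D> <L> t): take FIRST of each symbol in turn, carrying on past any symbol whose FIRST contains ε; result {q, r, t, w}.

{q, r, t, w}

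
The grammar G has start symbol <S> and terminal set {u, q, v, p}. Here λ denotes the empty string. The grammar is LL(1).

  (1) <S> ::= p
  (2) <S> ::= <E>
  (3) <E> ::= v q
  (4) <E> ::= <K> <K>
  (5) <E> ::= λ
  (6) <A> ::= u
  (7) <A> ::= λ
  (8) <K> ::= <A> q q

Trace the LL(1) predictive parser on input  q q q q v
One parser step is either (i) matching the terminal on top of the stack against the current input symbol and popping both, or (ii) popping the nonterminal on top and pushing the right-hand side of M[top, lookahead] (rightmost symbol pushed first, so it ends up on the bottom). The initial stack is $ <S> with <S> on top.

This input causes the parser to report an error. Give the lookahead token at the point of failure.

step 1: stack=$ <S>  input=q q q q v $  — expand <S> ::= <E>
step 2: stack=$ <E>  input=q q q q v $  — expand <E> ::= <K> <K>
step 3: stack=$ <K> <K>  input=q q q q v $  — expand <K> ::= <A> q q
step 4: stack=$ <K> q q <A>  input=q q q q v $  — expand <A> ::= λ
step 5: stack=$ <K> q q  input=q q q q v $  — match q
step 6: stack=$ <K> q  input=q q q v $  — match q
step 7: stack=$ <K>  input=q q v $  — expand <K> ::= <A> q q
step 8: stack=$ q q <A>  input=q q v $  — expand <A> ::= λ
step 9: stack=$ q q  input=q q v $  — match q
step 10: stack=$ q  input=q v $  — match q
step 11: stack=$  input=v $  — error: stack empty but input remains

v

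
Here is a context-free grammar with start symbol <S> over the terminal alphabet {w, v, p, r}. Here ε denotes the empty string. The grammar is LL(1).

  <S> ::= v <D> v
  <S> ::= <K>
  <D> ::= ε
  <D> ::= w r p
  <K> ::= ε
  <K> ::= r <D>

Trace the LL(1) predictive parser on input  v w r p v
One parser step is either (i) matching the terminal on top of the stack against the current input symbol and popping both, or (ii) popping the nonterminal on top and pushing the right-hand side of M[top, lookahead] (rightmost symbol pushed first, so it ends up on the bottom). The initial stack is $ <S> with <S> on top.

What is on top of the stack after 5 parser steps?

     Stack      Input        Action
  1  $ <S>      v w r p v $  expand <S> ::= v <D> v
  2  $ v <D> v  v w r p v $  match v
  3  $ v <D>    w r p v $    expand <D> ::= w r p
  4  $ v p r w  w r p v $    match w
  5  $ v p r    r p v $      match r
Stack after step 5: $ v p (top = p).

p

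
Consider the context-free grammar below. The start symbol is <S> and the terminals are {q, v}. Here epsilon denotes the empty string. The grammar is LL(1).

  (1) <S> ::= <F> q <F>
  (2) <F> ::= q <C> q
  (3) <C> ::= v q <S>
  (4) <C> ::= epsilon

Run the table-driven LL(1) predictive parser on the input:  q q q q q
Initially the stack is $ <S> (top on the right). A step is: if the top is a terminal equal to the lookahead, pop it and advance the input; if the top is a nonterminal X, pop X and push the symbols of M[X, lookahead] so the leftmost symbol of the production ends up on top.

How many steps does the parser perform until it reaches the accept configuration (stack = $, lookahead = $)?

10

      Stack            Input        Action
   1  $ <S>            q q q q q $  expand <S> ::= <F> q <F>
   2  $ <F> q <F>      q q q q q $  expand <F> ::= q <C> q
   3  $ <F> q q <C> q  q q q q q $  match q
   4  $ <F> q q <C>    q q q q $    expand <C> ::= epsilon
   5  $ <F> q q        q q q q $    match q
   6  $ <F> q          q q q $      match q
   7  $ <F>            q q $        expand <F> ::= q <C> q
   8  $ q <C> q        q q $        match q
   9  $ q <C>          q $          expand <C> ::= epsilon
  10  $ q              q $          match q
Accept reached after 10 steps.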